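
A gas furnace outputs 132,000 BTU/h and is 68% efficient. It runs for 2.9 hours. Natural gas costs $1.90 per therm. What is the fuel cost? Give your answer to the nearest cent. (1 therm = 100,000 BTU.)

$10.70

Heat delivered = 132,000 BTU/h × 2.9 h = 382,800 BTU
Gas input = 382,800 / 0.68 = 562,941 BTU
= 562,941 / 100,000 = 5.629 therm
Cost = 5.629 × $1.90/therm = $10.70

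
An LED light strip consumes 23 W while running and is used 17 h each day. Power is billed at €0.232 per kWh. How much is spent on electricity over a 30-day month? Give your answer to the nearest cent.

€2.72

Energy = 23 W × 17 h/day × 30 days = 11,730 Wh = 11.73 kWh
Cost = 11.73 kWh × €0.232/kWh = €2.72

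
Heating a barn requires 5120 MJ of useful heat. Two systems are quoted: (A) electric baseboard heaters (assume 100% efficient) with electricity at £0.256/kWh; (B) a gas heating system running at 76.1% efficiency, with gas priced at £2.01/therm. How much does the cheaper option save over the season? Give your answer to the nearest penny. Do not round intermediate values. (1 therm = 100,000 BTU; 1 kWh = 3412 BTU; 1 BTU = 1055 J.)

Heat load = 5120 MJ = 5,120,000,000 J / 1055 = 4,853,081 BTU
Gas: input = 4,853,081 / 0.761 = 6,377,241 BTU = 63.77 therm → 63.77 × £2.01 = £128.18
Electric: 4,853,081 BTU / 3412 = 1,422 kWh → × £0.256 = £364.12
Difference = |£128.18 − £364.12| = £235.94

£235.94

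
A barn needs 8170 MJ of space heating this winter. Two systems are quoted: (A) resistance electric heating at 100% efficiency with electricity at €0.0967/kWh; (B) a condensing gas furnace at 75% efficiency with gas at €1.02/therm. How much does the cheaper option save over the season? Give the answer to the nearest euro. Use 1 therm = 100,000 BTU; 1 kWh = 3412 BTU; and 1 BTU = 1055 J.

Heat load = 8170 MJ = 8,170,000,000 J / 1055 = 7,744,076 BTU
Gas: input = 7,744,076 / 0.75 = 10,325,434 BTU = 103.3 therm → 103.3 × €1.02 = €105.32
Electric: 7,744,076 BTU / 3412 = 2,270 kWh → × €0.0967 = €219.48
Difference = |€105.32 − €219.48| = €114.16 ≈ €114

€114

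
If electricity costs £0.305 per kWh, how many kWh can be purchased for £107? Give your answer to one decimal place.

350.8 kWh

£107 / £0.305 per kWh = 350.8 kWh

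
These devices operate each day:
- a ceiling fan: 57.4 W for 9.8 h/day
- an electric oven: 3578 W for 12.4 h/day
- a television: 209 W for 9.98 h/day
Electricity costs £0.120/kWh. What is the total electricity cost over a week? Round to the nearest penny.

£39.49

ceiling fan: 57.4 W × 9.8 h × 7 d = 3,938 Wh = 3.938 kWh
electric oven: 3578 W × 12.4 h × 7 d = 310,570 Wh = 310.6 kWh
television: 209 W × 9.98 h × 7 d = 14,601 Wh = 14.6 kWh
Total energy = 3.938 + 310.6 + 14.6 = 329.1 kWh
Cost = 329.1 kWh × £0.120 = £39.49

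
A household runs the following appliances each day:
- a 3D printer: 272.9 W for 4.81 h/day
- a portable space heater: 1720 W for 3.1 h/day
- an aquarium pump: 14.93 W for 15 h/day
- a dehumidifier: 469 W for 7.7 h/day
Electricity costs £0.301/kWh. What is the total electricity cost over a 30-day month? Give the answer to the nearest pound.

£95

3D printer: 272.9 W × 4.81 h × 30 d = 39,379 Wh = 39.38 kWh
portable space heater: 1720 W × 3.1 h × 30 d = 159,960 Wh = 160 kWh
aquarium pump: 14.93 W × 15 h × 30 d = 6,718 Wh = 6.718 kWh
dehumidifier: 469 W × 7.7 h × 30 d = 108,339 Wh = 108.3 kWh
Total energy = 39.38 + 160 + 6.718 + 108.3 = 314.4 kWh
Cost = 314.4 kWh × £0.301 = £94.63 ≈ £95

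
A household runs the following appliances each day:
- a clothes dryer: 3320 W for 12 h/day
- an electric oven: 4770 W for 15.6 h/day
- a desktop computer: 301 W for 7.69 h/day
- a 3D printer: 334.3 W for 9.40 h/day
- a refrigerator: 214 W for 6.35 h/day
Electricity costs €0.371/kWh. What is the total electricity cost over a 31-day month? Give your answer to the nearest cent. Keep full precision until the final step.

clothes dryer: 3320 W × 12 h × 31 d = 1,235,040 Wh = 1,235 kWh
electric oven: 4770 W × 15.6 h × 31 d = 2,306,772 Wh = 2,307 kWh
desktop computer: 301 W × 7.69 h × 31 d = 71,755 Wh = 71.76 kWh
3D printer: 334.3 W × 9.40 h × 31 d = 97,415 Wh = 97.42 kWh
refrigerator: 214 W × 6.35 h × 31 d = 42,126 Wh = 42.13 kWh
Total energy = 1,235 + 2,307 + 71.76 + 97.42 + 42.13 = 3,753 kWh
Cost = 3,753 kWh × €0.371 = €1,392.40

€1392.40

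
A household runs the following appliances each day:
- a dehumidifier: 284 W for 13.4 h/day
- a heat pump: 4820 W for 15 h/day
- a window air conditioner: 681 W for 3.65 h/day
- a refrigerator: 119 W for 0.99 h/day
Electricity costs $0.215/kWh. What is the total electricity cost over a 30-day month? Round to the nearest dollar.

dehumidifier: 284 W × 13.4 h × 30 d = 114,168 Wh = 114.2 kWh
heat pump: 4820 W × 15 h × 30 d = 2,169,000 Wh = 2,169 kWh
window air conditioner: 681 W × 3.65 h × 30 d = 74,570 Wh = 74.57 kWh
refrigerator: 119 W × 0.99 h × 30 d = 3,534 Wh = 3.534 kWh
Total energy = 114.2 + 2,169 + 74.57 + 3.534 = 2,361 kWh
Cost = 2,361 kWh × $0.215 = $507.67 ≈ $508

$508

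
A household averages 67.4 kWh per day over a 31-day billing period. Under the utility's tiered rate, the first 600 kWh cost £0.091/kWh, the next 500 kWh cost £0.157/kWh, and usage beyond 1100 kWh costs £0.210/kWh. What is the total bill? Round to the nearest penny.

£340.87

Usage = 67.4 kWh/day × 31 days = 2089.4 kWh
First 600 kWh × £0.091 = £54.60
Next 500 kWh × £0.157 = £78.50
Remaining 989.4 kWh × £0.210 = £207.77
Total = £340.87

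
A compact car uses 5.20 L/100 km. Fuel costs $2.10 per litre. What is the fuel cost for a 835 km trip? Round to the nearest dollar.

Fuel = 5.20 L/100 km × 835 km / 100 = 43.42 L
Cost = 43.42 L × $2.10/L = $91.18 ≈ $91

$91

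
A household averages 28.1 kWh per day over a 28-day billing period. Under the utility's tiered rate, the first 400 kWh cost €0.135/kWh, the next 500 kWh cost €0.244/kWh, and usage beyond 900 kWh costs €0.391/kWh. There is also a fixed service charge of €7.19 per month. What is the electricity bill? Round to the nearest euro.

€156

Usage = 28.1 kWh/day × 28 days = 786.8 kWh
First 400 kWh × €0.135 = €54.00
Next 386.8 kWh × €0.244 = €94.38
Remaining tier: 0 kWh (not reached)
Energy charge = €148.38; + service €7.19 = €155.57 ≈ €156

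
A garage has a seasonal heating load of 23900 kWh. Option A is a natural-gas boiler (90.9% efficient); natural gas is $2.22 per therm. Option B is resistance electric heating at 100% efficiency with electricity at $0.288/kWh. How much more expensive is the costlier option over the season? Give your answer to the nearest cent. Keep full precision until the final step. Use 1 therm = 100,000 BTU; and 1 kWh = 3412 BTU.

Heat load = 23900 kWh × 3412 = 81,546,800 BTU
Gas: input = 81,546,800 / 0.909 = 89,710,451 BTU = 897.1 therm → 897.1 × $2.22 = $1,991.57
Electric: 81,546,800 BTU / 3412 = 23,900 kWh → × $0.288 = $6,883.20
Difference = |$1,991.57 − $6,883.20| = $4,891.63

$4891.63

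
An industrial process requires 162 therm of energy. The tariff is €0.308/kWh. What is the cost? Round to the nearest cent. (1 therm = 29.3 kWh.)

€1461.95

162 therm × (29.3 kWh/therm) = 4,747 kWh
Cost = 4,747 kWh × €0.308/kWh = €1,461.95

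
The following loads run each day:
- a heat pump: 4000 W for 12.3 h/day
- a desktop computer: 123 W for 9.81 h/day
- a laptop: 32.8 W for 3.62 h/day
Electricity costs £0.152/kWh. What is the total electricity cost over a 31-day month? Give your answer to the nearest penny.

heat pump: 4000 W × 12.3 h × 31 d = 1,525,200 Wh = 1,525 kWh
desktop computer: 123 W × 9.81 h × 31 d = 37,406 Wh = 37.41 kWh
laptop: 32.8 W × 3.62 h × 31 d = 3,681 Wh = 3.681 kWh
Total energy = 1,525 + 37.41 + 3.681 = 1,566 kWh
Cost = 1,566 kWh × £0.152 = £238.08

£238.08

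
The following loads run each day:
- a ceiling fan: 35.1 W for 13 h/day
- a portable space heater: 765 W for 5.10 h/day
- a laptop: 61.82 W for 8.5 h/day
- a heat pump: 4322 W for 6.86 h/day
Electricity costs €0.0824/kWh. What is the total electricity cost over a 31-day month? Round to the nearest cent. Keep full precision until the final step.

ceiling fan: 35.1 W × 13 h × 31 d = 14,145 Wh = 14.15 kWh
portable space heater: 765 W × 5.10 h × 31 d = 120,946 Wh = 120.9 kWh
laptop: 61.82 W × 8.5 h × 31 d = 16,290 Wh = 16.29 kWh
heat pump: 4322 W × 6.86 h × 31 d = 919,117 Wh = 919.1 kWh
Total energy = 14.15 + 120.9 + 16.29 + 919.1 = 1,070 kWh
Cost = 1,070 kWh × €0.0824 = €88.21

€88.21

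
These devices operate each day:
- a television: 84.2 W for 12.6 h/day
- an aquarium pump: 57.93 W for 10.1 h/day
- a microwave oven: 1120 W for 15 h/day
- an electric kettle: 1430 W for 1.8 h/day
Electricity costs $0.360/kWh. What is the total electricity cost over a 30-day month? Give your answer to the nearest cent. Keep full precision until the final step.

television: 84.2 W × 12.6 h × 30 d = 31,828 Wh = 31.83 kWh
aquarium pump: 57.93 W × 10.1 h × 30 d = 17,553 Wh = 17.55 kWh
microwave oven: 1120 W × 15 h × 30 d = 504,000 Wh = 504 kWh
electric kettle: 1430 W × 1.8 h × 30 d = 77,220 Wh = 77.22 kWh
Total energy = 31.83 + 17.55 + 504 + 77.22 = 630.6 kWh
Cost = 630.6 kWh × $0.360 = $227.02

$227.02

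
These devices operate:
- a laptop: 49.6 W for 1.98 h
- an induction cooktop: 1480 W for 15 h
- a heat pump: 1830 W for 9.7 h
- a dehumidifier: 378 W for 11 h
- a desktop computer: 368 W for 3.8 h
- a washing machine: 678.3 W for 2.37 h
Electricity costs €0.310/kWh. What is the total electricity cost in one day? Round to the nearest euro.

laptop: 49.6 W × 1.98 h = 98 Wh = 0.09821 kWh
induction cooktop: 1480 W × 15 h = 22,200 Wh = 22.2 kWh
heat pump: 1830 W × 9.7 h = 17,751 Wh = 17.75 kWh
dehumidifier: 378 W × 11 h = 4,158 Wh = 4.158 kWh
desktop computer: 368 W × 3.8 h = 1,398 Wh = 1.398 kWh
washing machine: 678.3 W × 2.37 h = 1,608 Wh = 1.608 kWh
Total energy = 0.09821 + 22.2 + 17.75 + 4.158 + 1.398 + 1.608 = 47.21 kWh
Cost = 47.21 kWh × €0.310 = €14.64 ≈ €15

€15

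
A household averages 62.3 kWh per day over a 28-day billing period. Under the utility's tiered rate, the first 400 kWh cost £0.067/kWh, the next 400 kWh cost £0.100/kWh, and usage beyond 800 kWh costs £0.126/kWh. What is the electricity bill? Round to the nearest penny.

£185.79

Usage = 62.3 kWh/day × 28 days = 1744.4 kWh
First 400 kWh × £0.067 = £26.80
Next 400 kWh × £0.100 = £40.00
Remaining 944.4 kWh × £0.126 = £118.99
Total = £185.79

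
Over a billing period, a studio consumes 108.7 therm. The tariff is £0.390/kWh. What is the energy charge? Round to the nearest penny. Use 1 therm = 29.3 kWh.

£1242.11

108.7 therm × (29.3 kWh/therm) = 3,185 kWh
Cost = 3,185 kWh × £0.390/kWh = £1,242.11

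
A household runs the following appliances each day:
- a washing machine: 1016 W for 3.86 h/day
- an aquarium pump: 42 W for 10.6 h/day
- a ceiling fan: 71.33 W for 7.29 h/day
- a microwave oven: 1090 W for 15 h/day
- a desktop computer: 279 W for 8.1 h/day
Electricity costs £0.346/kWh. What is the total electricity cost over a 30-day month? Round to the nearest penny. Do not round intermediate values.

£243.90

washing machine: 1016 W × 3.86 h × 30 d = 117,653 Wh = 117.7 kWh
aquarium pump: 42 W × 10.6 h × 30 d = 13,356 Wh = 13.36 kWh
ceiling fan: 71.33 W × 7.29 h × 30 d = 15,600 Wh = 15.6 kWh
microwave oven: 1090 W × 15 h × 30 d = 490,500 Wh = 490.5 kWh
desktop computer: 279 W × 8.1 h × 30 d = 67,797 Wh = 67.8 kWh
Total energy = 117.7 + 13.36 + 15.6 + 490.5 + 67.8 = 704.9 kWh
Cost = 704.9 kWh × £0.346 = £243.90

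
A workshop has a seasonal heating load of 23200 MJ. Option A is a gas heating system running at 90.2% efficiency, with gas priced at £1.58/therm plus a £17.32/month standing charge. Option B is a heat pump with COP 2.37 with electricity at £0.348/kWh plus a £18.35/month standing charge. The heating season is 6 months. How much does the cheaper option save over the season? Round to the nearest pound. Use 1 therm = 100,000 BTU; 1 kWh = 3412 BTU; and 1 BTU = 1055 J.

Heat load = 23200 MJ = 23,200,000,000 J / 1055 = 21,990,521 BTU
Gas: input = 21,990,521 / 0.902 = 24,379,735 BTU = 243.8 therm → 243.8 × £1.58 = £385.20; + 6 × £17.32 standing = £489.12
Heat pump: 21,990,521 BTU / 3412 = 6,445 kWh heat; / 2.37 = 2,719 kWh in → × £0.348 = £946.36; + 6 × £18.35 standing = £1,056.46
Difference = |£489.12 − £1,056.46| = £567.34 ≈ £567

£567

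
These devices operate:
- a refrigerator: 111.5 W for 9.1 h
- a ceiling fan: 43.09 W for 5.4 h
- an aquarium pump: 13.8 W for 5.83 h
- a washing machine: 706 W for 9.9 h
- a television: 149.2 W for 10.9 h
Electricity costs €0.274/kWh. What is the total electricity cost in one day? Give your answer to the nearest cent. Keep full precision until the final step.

refrigerator: 111.5 W × 9.1 h = 1,015 Wh = 1.015 kWh
ceiling fan: 43.09 W × 5.4 h = 233 Wh = 0.2327 kWh
aquarium pump: 13.8 W × 5.83 h = 80 Wh = 0.08045 kWh
washing machine: 706 W × 9.9 h = 6,989 Wh = 6.989 kWh
television: 149.2 W × 10.9 h = 1,626 Wh = 1.626 kWh
Total energy = 1.015 + 0.2327 + 0.08045 + 6.989 + 1.626 = 9.943 kWh
Cost = 9.943 kWh × €0.274 = €2.72

€2.72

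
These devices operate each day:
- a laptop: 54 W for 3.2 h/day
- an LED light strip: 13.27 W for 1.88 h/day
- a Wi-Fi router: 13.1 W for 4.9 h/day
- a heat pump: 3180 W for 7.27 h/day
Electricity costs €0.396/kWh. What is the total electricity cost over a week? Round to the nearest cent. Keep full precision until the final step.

laptop: 54 W × 3.2 h × 7 d = 1,210 Wh = 1.21 kWh
LED light strip: 13.27 W × 1.88 h × 7 d = 175 Wh = 0.1746 kWh
Wi-Fi router: 13.1 W × 4.9 h × 7 d = 449 Wh = 0.4493 kWh
heat pump: 3180 W × 7.27 h × 7 d = 161,830 Wh = 161.8 kWh
Total energy = 1.21 + 0.1746 + 0.4493 + 161.8 = 163.7 kWh
Cost = 163.7 kWh × €0.396 = €64.81

€64.81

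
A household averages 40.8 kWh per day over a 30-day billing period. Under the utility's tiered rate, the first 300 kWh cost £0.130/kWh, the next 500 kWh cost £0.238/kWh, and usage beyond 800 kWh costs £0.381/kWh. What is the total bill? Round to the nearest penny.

Usage = 40.8 kWh/day × 30 days = 1224 kWh
First 300 kWh × £0.130 = £39.00
Next 500 kWh × £0.238 = £119.00
Remaining 424 kWh × £0.381 = £161.54
Total = £319.54

£319.54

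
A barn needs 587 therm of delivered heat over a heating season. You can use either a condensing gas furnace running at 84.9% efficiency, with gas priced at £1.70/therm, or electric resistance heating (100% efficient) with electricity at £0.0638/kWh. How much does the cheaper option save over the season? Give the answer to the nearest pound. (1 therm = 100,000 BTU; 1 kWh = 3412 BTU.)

£78

Heat load = 587 therm × 100,000 = 58,700,000 BTU
Gas: input = 58,700,000 / 0.849 = 69,140,165 BTU = 691.4 therm → 691.4 × £1.70 = £1,175.38
Electric: 58,700,000 BTU / 3412 = 17,200 kWh → × £0.0638 = £1,097.61
Difference = |£1,175.38 − £1,097.61| = £77.77 ≈ £78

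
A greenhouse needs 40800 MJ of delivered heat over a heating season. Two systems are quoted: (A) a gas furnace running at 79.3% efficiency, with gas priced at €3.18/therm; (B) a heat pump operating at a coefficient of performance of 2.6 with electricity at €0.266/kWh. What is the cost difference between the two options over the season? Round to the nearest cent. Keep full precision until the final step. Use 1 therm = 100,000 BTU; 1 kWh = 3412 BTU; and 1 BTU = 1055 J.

Heat load = 40800 MJ = 40,800,000,000 J / 1055 = 38,672,986 BTU
Gas: input = 38,672,986 / 0.793 = 48,767,952 BTU = 487.7 therm → 487.7 × €3.18 = €1,550.82
Heat pump: 38,672,986 BTU / 3412 = 11,330 kWh heat; / 2.6 = 4,359 kWh in → × €0.266 = €1,159.60
Difference = |€1,550.82 − €1,159.60| = €391.22

€391.22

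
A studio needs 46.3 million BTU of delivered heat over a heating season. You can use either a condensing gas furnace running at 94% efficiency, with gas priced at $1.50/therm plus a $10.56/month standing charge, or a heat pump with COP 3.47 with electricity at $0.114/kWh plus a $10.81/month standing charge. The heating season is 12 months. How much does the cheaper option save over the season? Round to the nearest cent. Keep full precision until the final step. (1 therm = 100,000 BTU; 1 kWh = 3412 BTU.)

Heat load = 46.3 × 10⁶ BTU = 46,300,000 BTU
Gas: input = 46,300,000 / 0.94 = 49,255,319 BTU = 492.6 therm → 492.6 × $1.50 = $738.83; + 12 × $10.56 standing = $865.55
Heat pump: 46,300,000 BTU / 3412 = 13,570 kWh heat; / 3.47 = 3,911 kWh in → × $0.114 = $445.81; + 12 × $10.81 standing = $575.53
Difference = |$865.55 − $575.53| = $290.02

$290.02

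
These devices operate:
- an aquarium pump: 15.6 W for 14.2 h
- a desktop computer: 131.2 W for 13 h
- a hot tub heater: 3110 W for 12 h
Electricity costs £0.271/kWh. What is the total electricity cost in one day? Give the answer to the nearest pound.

£11

aquarium pump: 15.6 W × 14.2 h = 222 Wh = 0.2215 kWh
desktop computer: 131.2 W × 13 h = 1,706 Wh = 1.706 kWh
hot tub heater: 3110 W × 12 h = 37,320 Wh = 37.32 kWh
Total energy = 0.2215 + 1.706 + 37.32 = 39.25 kWh
Cost = 39.25 kWh × £0.271 = £10.64 ≈ £11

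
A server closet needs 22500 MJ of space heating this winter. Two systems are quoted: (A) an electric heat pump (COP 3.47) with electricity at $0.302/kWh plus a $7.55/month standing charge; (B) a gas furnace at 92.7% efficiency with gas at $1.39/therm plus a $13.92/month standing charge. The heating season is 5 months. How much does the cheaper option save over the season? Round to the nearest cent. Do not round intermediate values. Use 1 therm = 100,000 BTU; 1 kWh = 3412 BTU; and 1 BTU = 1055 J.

$192.36

Heat load = 22500 MJ = 22,500,000,000 J / 1055 = 21,327,014 BTU
Gas: input = 21,327,014 / 0.927 = 23,006,488 BTU = 230.1 therm → 230.1 × $1.39 = $319.79; + 5 × $13.92 standing = $389.39
Heat pump: 21,327,014 BTU / 3412 = 6,251 kWh heat; / 3.47 = 1,801 kWh in → × $0.302 = $544.00; + 5 × $7.55 standing = $581.75
Difference = |$389.39 − $581.75| = $192.36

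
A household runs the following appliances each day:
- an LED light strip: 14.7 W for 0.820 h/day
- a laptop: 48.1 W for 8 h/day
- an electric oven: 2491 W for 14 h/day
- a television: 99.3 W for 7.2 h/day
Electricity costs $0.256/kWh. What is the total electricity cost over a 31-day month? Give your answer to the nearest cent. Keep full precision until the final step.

LED light strip: 14.7 W × 0.820 h × 31 d = 374 Wh = 0.3737 kWh
laptop: 48.1 W × 8 h × 31 d = 11,929 Wh = 11.93 kWh
electric oven: 2491 W × 14 h × 31 d = 1,081,094 Wh = 1,081 kWh
television: 99.3 W × 7.2 h × 31 d = 22,164 Wh = 22.16 kWh
Total energy = 0.3737 + 11.93 + 1,081 + 22.16 = 1,116 kWh
Cost = 1,116 kWh × $0.256 = $285.58

$285.58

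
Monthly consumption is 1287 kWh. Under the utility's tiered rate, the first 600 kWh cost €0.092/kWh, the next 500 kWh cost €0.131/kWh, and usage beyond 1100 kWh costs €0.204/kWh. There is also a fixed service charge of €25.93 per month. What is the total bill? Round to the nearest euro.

€185

First 600 kWh × €0.092 = €55.20
Next 500 kWh × €0.131 = €65.50
Remaining 187 kWh × €0.204 = €38.15
Energy charge = €158.85; + service €25.93 = €184.78 ≈ €185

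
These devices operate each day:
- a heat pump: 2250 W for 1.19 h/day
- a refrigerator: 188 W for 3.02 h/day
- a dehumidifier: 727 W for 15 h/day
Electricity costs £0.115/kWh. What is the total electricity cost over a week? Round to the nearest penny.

heat pump: 2250 W × 1.19 h × 7 d = 18,742 Wh = 18.74 kWh
refrigerator: 188 W × 3.02 h × 7 d = 3,974 Wh = 3.974 kWh
dehumidifier: 727 W × 15 h × 7 d = 76,335 Wh = 76.33 kWh
Total energy = 18.74 + 3.974 + 76.33 = 99.05 kWh
Cost = 99.05 kWh × £0.115 = £11.39

£11.39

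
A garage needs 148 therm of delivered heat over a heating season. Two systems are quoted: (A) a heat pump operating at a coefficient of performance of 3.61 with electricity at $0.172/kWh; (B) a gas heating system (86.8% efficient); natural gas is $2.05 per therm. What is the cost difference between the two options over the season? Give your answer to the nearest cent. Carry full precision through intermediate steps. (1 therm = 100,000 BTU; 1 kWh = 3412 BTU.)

Heat load = 148 therm × 100,000 = 14,800,000 BTU
Gas: input = 14,800,000 / 0.868 = 17,050,691 BTU = 170.5 therm → 170.5 × $2.05 = $349.54
Heat pump: 14,800,000 BTU / 3412 = 4,338 kWh heat; / 3.61 = 1,202 kWh in → × $0.172 = $206.67
Difference = |$349.54 − $206.67| = $142.87

$142.87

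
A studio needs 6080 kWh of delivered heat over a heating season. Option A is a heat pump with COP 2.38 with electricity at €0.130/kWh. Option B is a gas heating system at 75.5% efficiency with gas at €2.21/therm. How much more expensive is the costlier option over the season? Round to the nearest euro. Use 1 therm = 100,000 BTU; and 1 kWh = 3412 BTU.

Heat load = 6080 kWh × 3412 = 20,744,960 BTU
Gas: input = 20,744,960 / 0.755 = 27,476,768 BTU = 274.8 therm → 274.8 × €2.21 = €607.24
Heat pump: 20,744,960 BTU / 3412 = 6,080 kWh heat; / 2.38 = 2,555 kWh in → × €0.130 = €332.10
Difference = |€607.24 − €332.10| = €275.14 ≈ €275

€275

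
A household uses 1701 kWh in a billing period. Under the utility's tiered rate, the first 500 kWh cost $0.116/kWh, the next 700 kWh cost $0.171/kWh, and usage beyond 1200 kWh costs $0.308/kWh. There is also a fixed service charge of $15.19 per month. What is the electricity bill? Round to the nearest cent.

First 500 kWh × $0.116 = $58.00
Next 700 kWh × $0.171 = $119.70
Remaining 501 kWh × $0.308 = $154.31
Energy charge = $332.01; + service $15.19 = $347.20

$347.20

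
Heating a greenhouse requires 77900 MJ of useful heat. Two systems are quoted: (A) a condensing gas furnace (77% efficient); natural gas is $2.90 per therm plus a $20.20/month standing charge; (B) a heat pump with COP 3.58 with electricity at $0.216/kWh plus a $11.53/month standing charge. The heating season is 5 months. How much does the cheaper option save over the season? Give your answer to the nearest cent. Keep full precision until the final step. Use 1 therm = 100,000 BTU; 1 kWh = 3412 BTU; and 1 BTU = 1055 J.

$1518.58

Heat load = 77900 MJ = 77,900,000,000 J / 1055 = 73,838,863 BTU
Gas: input = 73,838,863 / 0.77 = 95,894,627 BTU = 958.9 therm → 958.9 × $2.90 = $2,780.94; + 5 × $20.20 standing = $2,881.94
Heat pump: 73,838,863 BTU / 3412 = 21,640 kWh heat; / 3.58 = 6,045 kWh in → × $0.216 = $1,305.71; + 5 × $11.53 standing = $1,363.36
Difference = |$2,881.94 − $1,363.36| = $1,518.58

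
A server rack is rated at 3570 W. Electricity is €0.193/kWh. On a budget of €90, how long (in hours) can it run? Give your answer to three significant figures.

131 h

Energy budget = €90 / €0.193 per kWh = 466.3 kWh = 466,321 Wh
Runtime = 466,321 Wh / 3570 W = 130.6 h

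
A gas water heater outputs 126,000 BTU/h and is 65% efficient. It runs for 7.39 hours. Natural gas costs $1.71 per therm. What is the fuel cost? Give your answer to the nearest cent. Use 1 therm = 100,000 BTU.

$24.50

Heat delivered = 126,000 BTU/h × 7.39 h = 931,140 BTU
Gas input = 931,140 / 0.65 = 1,432,523 BTU
= 1,432,523 / 100,000 = 14.33 therm
Cost = 14.33 × $1.71/therm = $24.50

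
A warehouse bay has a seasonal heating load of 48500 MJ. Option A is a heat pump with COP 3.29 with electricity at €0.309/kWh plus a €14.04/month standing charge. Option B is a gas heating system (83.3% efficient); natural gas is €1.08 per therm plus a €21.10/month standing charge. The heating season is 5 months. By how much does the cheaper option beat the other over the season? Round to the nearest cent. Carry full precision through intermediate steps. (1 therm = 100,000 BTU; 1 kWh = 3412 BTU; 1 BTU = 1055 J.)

Heat load = 48500 MJ = 48,500,000,000 J / 1055 = 45,971,564 BTU
Gas: input = 45,971,564 / 0.833 = 55,187,952 BTU = 551.9 therm → 551.9 × €1.08 = €596.03; + 5 × €21.10 standing = €701.53
Heat pump: 45,971,564 BTU / 3412 = 13,470 kWh heat; / 3.29 = 4,095 kWh in → × €0.309 = €1,265.44; + 5 × €14.04 standing = €1,335.64
Difference = |€701.53 − €1,335.64| = €634.11

€634.11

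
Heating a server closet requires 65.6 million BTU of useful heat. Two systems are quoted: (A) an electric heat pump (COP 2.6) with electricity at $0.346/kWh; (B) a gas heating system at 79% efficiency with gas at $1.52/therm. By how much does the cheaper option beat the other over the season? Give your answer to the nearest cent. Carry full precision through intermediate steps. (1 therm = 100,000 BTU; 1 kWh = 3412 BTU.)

Heat load = 65.6 × 10⁶ BTU = 65,600,000 BTU
Gas: input = 65,600,000 / 0.79 = 83,037,975 BTU = 830.4 therm → 830.4 × $1.52 = $1,262.18
Heat pump: 65,600,000 BTU / 3412 = 19,230 kWh heat; / 2.6 = 7,395 kWh in → × $0.346 = $2,558.57
Difference = |$1,262.18 − $2,558.57| = $1,296.39

$1296.39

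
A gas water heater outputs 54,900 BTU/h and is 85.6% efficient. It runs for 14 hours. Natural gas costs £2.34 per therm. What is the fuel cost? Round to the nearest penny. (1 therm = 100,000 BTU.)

£21.01

Heat delivered = 54,900 BTU/h × 14 h = 768,600 BTU
Gas input = 768,600 / 0.856 = 897,897 BTU
= 897,897 / 100,000 = 8.979 therm
Cost = 8.979 × £2.34/therm = £21.01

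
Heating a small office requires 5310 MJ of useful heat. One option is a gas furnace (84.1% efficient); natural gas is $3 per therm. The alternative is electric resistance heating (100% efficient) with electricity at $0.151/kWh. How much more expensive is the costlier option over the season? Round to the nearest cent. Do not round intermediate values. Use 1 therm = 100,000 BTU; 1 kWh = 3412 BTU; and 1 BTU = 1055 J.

Heat load = 5310 MJ = 5,310,000,000 J / 1055 = 5,033,175 BTU
Gas: input = 5,033,175 / 0.841 = 5,984,751 BTU = 59.85 therm → 59.85 × $3 = $179.54
Electric: 5,033,175 BTU / 3412 = 1,475 kWh → × $0.151 = $222.75
Difference = |$179.54 − $222.75| = $43.20

$43.20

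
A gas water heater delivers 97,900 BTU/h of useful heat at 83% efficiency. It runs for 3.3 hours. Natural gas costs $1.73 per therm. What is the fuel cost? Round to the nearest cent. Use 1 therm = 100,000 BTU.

Heat delivered = 97,900 BTU/h × 3.3 h = 323,070 BTU
Gas input = 323,070 / 0.83 = 389,241 BTU
= 389,241 / 100,000 = 3.892 therm
Cost = 3.892 × $1.73/therm = $6.73

$6.73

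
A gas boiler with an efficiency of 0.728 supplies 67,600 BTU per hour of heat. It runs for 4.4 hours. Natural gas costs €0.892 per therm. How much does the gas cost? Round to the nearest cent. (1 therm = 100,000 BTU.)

Heat delivered = 67,600 BTU/h × 4.4 h = 297,440 BTU
Gas input = 297,440 / 0.728 = 408,571 BTU
= 408,571 / 100,000 = 4.086 therm
Cost = 4.086 × €0.892/therm = €3.64

€3.64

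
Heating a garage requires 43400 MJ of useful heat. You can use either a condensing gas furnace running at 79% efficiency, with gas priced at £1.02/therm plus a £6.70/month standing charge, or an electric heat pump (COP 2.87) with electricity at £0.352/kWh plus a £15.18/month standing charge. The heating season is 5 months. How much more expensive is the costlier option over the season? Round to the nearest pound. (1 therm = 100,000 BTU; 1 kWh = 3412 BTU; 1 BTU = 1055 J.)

Heat load = 43400 MJ = 43,400,000,000 J / 1055 = 41,137,441 BTU
Gas: input = 41,137,441 / 0.79 = 52,072,710 BTU = 520.7 therm → 520.7 × £1.02 = £531.14; + 5 × £6.70 standing = £564.64
Heat pump: 41,137,441 BTU / 3412 = 12,060 kWh heat; / 2.87 = 4,201 kWh in → × £0.352 = £1,478.73; + 5 × £15.18 standing = £1,554.63
Difference = |£564.64 − £1,554.63| = £989.99 ≈ £990

£990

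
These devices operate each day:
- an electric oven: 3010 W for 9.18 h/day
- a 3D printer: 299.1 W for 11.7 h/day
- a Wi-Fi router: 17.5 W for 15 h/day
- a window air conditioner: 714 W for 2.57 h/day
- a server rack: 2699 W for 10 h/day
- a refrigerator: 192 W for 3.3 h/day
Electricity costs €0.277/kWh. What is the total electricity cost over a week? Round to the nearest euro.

electric oven: 3010 W × 9.18 h × 7 d = 193,423 Wh = 193.4 kWh
3D printer: 299.1 W × 11.7 h × 7 d = 24,496 Wh = 24.5 kWh
Wi-Fi router: 17.5 W × 15 h × 7 d = 1,838 Wh = 1.837 kWh
window air conditioner: 714 W × 2.57 h × 7 d = 12,845 Wh = 12.84 kWh
server rack: 2699 W × 10 h × 7 d = 188,930 Wh = 188.9 kWh
refrigerator: 192 W × 3.3 h × 7 d = 4,435 Wh = 4.435 kWh
Total energy = 193.4 + 24.5 + 1.837 + 12.84 + 188.9 + 4.435 = 426 kWh
Cost = 426 kWh × €0.277 = €117.99 ≈ €118

€118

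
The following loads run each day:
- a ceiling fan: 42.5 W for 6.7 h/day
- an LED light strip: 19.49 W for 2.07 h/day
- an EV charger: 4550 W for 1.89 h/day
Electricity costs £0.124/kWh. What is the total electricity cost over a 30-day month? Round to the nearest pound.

ceiling fan: 42.5 W × 6.7 h × 30 d = 8,542 Wh = 8.543 kWh
LED light strip: 19.49 W × 2.07 h × 30 d = 1,210 Wh = 1.21 kWh
EV charger: 4550 W × 1.89 h × 30 d = 257,985 Wh = 258 kWh
Total energy = 8.543 + 1.21 + 258 = 267.7 kWh
Cost = 267.7 kWh × £0.124 = £33.20 ≈ £33

£33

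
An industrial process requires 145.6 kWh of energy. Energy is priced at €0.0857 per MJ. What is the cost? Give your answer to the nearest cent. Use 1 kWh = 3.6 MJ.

€44.92

145.6 kWh × (3.6 MJ/kWh) = 524.2 MJ
Cost = 524.2 MJ × €0.0857/MJ = €44.92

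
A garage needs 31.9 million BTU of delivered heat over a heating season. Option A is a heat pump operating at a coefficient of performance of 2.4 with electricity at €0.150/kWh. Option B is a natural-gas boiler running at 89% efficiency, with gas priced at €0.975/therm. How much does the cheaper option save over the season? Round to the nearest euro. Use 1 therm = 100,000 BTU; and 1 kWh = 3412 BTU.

Heat load = 31.9 × 10⁶ BTU = 31,900,000 BTU
Gas: input = 31,900,000 / 0.89 = 35,842,697 BTU = 358.4 therm → 358.4 × €0.975 = €349.47
Heat pump: 31,900,000 BTU / 3412 = 9,349 kWh heat; / 2.4 = 3,896 kWh in → × €0.150 = €584.33
Difference = |€349.47 − €584.33| = €234.87 ≈ €235

€235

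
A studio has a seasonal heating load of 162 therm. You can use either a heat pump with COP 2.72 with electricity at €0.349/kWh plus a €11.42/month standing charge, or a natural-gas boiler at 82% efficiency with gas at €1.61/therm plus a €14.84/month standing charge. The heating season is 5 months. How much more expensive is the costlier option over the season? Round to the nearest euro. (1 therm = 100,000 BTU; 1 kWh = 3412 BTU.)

Heat load = 162 therm × 100,000 = 16,200,000 BTU
Gas: input = 16,200,000 / 0.82 = 19,756,098 BTU = 197.6 therm → 197.6 × €1.61 = €318.07; + 5 × €14.84 standing = €392.27
Heat pump: 16,200,000 BTU / 3412 = 4,748 kWh heat; / 2.72 = 1,746 kWh in → × €0.349 = €609.20; + 5 × €11.42 standing = €666.30
Difference = |€392.27 − €666.30| = €274.03 ≈ €274

€274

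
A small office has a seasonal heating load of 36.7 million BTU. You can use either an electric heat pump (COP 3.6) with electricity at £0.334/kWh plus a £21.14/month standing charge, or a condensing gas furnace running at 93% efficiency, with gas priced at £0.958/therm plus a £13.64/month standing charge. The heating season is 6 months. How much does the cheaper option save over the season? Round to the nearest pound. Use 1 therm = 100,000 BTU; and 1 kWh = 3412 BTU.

£665

Heat load = 36.7 × 10⁶ BTU = 36,700,000 BTU
Gas: input = 36,700,000 / 0.93 = 39,462,366 BTU = 394.6 therm → 394.6 × £0.958 = £378.05; + 6 × £13.64 standing = £459.89
Heat pump: 36,700,000 BTU / 3412 = 10,760 kWh heat; / 3.6 = 2,988 kWh in → × £0.334 = £997.93; + 6 × £21.14 standing = £1,124.77
Difference = |£459.89 − £1,124.77| = £664.88 ≈ £665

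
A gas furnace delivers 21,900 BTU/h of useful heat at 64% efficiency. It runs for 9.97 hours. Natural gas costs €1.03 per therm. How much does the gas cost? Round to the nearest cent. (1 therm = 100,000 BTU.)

€3.51

Heat delivered = 21,900 BTU/h × 9.97 h = 218,343 BTU
Gas input = 218,343 / 0.64 = 341,161 BTU
= 341,161 / 100,000 = 3.412 therm
Cost = 3.412 × €1.03/therm = €3.51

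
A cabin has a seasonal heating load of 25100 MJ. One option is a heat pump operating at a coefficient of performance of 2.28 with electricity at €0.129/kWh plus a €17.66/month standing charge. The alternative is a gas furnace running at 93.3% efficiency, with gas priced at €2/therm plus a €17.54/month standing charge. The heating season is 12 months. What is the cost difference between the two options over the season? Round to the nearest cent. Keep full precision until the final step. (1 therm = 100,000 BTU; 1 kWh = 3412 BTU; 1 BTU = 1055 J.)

Heat load = 25100 MJ = 25,100,000,000 J / 1055 = 23,791,469 BTU
Gas: input = 23,791,469 / 0.933 = 25,499,967 BTU = 255 therm → 255 × €2 = €510.00; + 12 × €17.54 standing = €720.48
Heat pump: 23,791,469 BTU / 3412 = 6,973 kWh heat; / 2.28 = 3,058 kWh in → × €0.129 = €394.52; + 12 × €17.66 standing = €606.44
Difference = |€720.48 − €606.44| = €114.04

€114.04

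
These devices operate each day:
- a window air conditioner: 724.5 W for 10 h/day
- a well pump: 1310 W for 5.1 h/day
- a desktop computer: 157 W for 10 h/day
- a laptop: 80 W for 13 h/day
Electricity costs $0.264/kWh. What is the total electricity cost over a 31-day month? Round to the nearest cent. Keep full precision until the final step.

$135.33

window air conditioner: 724.5 W × 10 h × 31 d = 224,595 Wh = 224.6 kWh
well pump: 1310 W × 5.1 h × 31 d = 207,111 Wh = 207.1 kWh
desktop computer: 157 W × 10 h × 31 d = 48,670 Wh = 48.67 kWh
laptop: 80 W × 13 h × 31 d = 32,240 Wh = 32.24 kWh
Total energy = 224.6 + 207.1 + 48.67 + 32.24 = 512.6 kWh
Cost = 512.6 kWh × $0.264 = $135.33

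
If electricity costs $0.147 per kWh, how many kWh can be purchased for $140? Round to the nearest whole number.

$140 / $0.147 per kWh = 952.4 kWh

952 kWh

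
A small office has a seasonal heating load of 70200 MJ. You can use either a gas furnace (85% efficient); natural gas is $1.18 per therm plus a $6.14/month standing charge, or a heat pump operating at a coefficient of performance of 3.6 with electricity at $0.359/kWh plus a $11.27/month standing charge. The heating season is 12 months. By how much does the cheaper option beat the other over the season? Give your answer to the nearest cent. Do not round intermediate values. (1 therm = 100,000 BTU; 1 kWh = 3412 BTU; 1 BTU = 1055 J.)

$1082.59

Heat load = 70200 MJ = 70,200,000,000 J / 1055 = 66,540,284 BTU
Gas: input = 66,540,284 / 0.85 = 78,282,687 BTU = 782.8 therm → 782.8 × $1.18 = $923.74; + 12 × $6.14 standing = $997.42
Heat pump: 66,540,284 BTU / 3412 = 19,500 kWh heat; / 3.6 = 5,417 kWh in → × $0.359 = $1,944.77; + 12 × $11.27 standing = $2,080.01
Difference = |$997.42 − $2,080.01| = $1,082.59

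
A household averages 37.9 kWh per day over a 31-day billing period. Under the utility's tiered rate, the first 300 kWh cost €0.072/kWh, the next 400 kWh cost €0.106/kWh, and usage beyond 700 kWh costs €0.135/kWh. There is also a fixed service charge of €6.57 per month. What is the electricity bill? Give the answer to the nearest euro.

€135

Usage = 37.9 kWh/day × 31 days = 1174.9 kWh
First 300 kWh × €0.072 = €21.60
Next 400 kWh × €0.106 = €42.40
Remaining 474.9 kWh × €0.135 = €64.11
Energy charge = €128.11; + service €6.57 = €134.68 ≈ €135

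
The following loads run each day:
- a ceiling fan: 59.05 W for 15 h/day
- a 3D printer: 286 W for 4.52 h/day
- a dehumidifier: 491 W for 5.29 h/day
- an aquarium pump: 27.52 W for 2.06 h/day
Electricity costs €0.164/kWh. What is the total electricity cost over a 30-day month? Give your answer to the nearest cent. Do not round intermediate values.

ceiling fan: 59.05 W × 15 h × 30 d = 26,572 Wh = 26.57 kWh
3D printer: 286 W × 4.52 h × 30 d = 38,782 Wh = 38.78 kWh
dehumidifier: 491 W × 5.29 h × 30 d = 77,922 Wh = 77.92 kWh
aquarium pump: 27.52 W × 2.06 h × 30 d = 1,701 Wh = 1.701 kWh
Total energy = 26.57 + 38.78 + 77.92 + 1.701 = 145 kWh
Cost = 145 kWh × €0.164 = €23.78

€23.78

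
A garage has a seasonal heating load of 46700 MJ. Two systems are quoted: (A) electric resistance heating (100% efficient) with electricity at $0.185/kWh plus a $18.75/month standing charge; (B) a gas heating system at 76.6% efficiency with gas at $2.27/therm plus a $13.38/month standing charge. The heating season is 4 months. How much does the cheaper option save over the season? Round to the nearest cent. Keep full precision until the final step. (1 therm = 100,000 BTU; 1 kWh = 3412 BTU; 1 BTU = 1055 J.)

Heat load = 46700 MJ = 46,700,000,000 J / 1055 = 44,265,403 BTU
Gas: input = 44,265,403 / 0.766 = 57,787,732 BTU = 577.9 therm → 577.9 × $2.27 = $1,311.78; + 4 × $13.38 standing = $1,365.30
Electric: 44,265,403 BTU / 3412 = 12,970 kWh → × $0.185 = $2,400.09; + 4 × $18.75 standing = $2,475.09
Difference = |$1,365.30 − $2,475.09| = $1,109.79

$1109.79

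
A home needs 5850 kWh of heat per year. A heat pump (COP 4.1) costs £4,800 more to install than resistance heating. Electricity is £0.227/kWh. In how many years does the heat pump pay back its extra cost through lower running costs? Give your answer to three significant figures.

Resistance: 5850 kWh × £0.227 = £1,327.95/yr
Heat pump: 5850 / 4.1 = 1427 kWh in → × £0.227 = £323.89/yr
Annual savings = £1,004.06
Payback = £4,800 / £1,004.06 = 4.78 years

4.78 years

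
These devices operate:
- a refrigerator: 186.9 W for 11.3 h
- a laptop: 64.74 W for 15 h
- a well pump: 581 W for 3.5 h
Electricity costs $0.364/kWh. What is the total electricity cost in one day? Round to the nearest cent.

refrigerator: 186.9 W × 11.3 h = 2,112 Wh = 2.112 kWh
laptop: 64.74 W × 15 h = 971 Wh = 0.9711 kWh
well pump: 581 W × 3.5 h = 2,034 Wh = 2.034 kWh
Total energy = 2.112 + 0.9711 + 2.034 = 5.117 kWh
Cost = 5.117 kWh × $0.364 = $1.86

$1.86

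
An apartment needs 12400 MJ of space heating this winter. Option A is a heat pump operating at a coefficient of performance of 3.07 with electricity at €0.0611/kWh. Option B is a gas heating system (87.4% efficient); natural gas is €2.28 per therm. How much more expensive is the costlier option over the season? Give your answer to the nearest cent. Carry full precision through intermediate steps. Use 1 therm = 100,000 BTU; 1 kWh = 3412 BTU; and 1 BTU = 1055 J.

Heat load = 12400 MJ = 12,400,000,000 J / 1055 = 11,753,555 BTU
Gas: input = 11,753,555 / 0.874 = 13,448,003 BTU = 134.5 therm → 134.5 × €2.28 = €306.61
Heat pump: 11,753,555 BTU / 3412 = 3,445 kWh heat; / 3.07 = 1,122 kWh in → × €0.0611 = €68.56
Difference = |€306.61 − €68.56| = €238.06

€238.06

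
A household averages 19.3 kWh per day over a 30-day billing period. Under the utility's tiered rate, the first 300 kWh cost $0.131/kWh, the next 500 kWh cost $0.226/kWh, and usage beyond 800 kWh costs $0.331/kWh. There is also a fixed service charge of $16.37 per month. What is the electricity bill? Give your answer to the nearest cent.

Usage = 19.3 kWh/day × 30 days = 579 kWh
First 300 kWh × $0.131 = $39.30
Next 279 kWh × $0.226 = $63.05
Remaining tier: 0 kWh (not reached)
Energy charge = $102.35; + service $16.37 = $118.72

$118.72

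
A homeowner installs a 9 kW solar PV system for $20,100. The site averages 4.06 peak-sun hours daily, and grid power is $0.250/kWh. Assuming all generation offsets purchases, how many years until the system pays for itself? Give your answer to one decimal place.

Daily generation = 9 kW × 4.06 h = 36.54 kWh
Annual generation = 36.54 × 365 = 13337 kWh
Annual savings = 13337 × $0.250 = $3,334.28
Payback = $20,100 / $3,334.28 = 6.03 years

6.0 years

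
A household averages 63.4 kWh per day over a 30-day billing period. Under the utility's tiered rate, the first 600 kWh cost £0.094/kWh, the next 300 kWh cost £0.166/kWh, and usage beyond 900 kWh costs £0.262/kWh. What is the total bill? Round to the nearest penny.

£368.72

Usage = 63.4 kWh/day × 30 days = 1902 kWh
First 600 kWh × £0.094 = £56.40
Next 300 kWh × £0.166 = £49.80
Remaining 1002 kWh × £0.262 = £262.52
Total = £368.72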